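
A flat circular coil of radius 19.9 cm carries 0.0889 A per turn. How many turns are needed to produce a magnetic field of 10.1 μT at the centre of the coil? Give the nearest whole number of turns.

N = 36

For an N-turn coil, B = Nμ₀I/(2R). A single turn gives B₁ = 2.81×10⁻⁷ T with R = 0.199 m.
N = B/B₁ = 1.01×10⁻⁵ / 2.81×10⁻⁷ = 35.98.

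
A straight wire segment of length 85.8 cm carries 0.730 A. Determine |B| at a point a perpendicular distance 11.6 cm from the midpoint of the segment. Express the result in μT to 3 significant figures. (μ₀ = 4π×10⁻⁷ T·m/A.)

B ≈ 1.21 μT

For a finite straight segment, B = (μ₀I/4πd)(sinθ₁ + sinθ₂), where θ₁, θ₂ are the angles from the perpendicular to each end.
The perpendicular from the point meets the wire at its midpoint, so each end is L/2 = 0.429 m away along the wire.
sinθ₁ = 0.429/√(0.429²+0.116²) = 0.9653; sinθ₂ = 0.429/√(0.429²+0.116²) = 0.9653.
B = (4π×10⁻⁷ × 0.730) / (4π × 0.116) × (0.9653 + 0.9653) = 1.21×10⁻⁶ T.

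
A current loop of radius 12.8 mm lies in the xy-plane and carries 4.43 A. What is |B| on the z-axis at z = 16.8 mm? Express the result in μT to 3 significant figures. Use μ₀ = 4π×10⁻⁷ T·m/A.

On the axis of a circular loop, B = μ₀IR² / [2(R²+z²)^(3/2)].
R² + z² = (0.0128)² + (0.0168)² = 0.0004461 m², and (R²+z²)^(3/2) = 9.42×10⁻⁶ m³.
B = (4π×10⁻⁷ × 4.43 × 0.0001638) / (2 × 9.42×10⁻⁶) = 4.84×10⁻⁵ T.

B ≈ 48.4 μT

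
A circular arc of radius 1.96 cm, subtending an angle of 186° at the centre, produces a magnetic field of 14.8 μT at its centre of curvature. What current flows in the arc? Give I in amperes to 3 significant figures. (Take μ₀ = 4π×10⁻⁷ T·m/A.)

I ≈ 0.894 A

For a circular arc, B = μ₀Iφ/(4πR) with φ in radians; here φ = 3.246 rad.
So I = 4πRB/(μ₀φ) = 4π × 0.0196 × 1.48×10⁻⁵ / (4π×10⁻⁷ × 3.246) = 0.894 A.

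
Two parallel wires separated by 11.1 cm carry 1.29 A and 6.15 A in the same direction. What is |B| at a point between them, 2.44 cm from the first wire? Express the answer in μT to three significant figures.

Each long wire gives B = μ₀I/(2πd). Distances are d₁ = 0.0244 m and d₂ = 0.0866 m.
B₁ = 1.06×10⁻⁵ T, B₂ = 1.42×10⁻⁵ T.
Between parallel currents the two contributions point in opposite directions, so they subtract. B = |B₁ − B₂| = |1.06×10⁻⁵ − 1.42×10⁻⁵| = 3.63×10⁻⁶ T.

B ≈ 3.63 μT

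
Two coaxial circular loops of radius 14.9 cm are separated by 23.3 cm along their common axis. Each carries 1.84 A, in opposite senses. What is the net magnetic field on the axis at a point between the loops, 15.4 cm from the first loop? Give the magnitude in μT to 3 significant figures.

Each loop contributes B = μ₀IR²/[2(R²+z²)^(3/2)] on the axis, with z measured from that loop.
Loop 1 (z = 0.154 m): B₁ = 2.61×10⁻⁶ T. Loop 2 (z = 0.079 m): B₂ = 5.35×10⁻⁶ T.
The fields oppose: B = |B₁ − B₂| = 2.74×10⁻⁶ T.

B ≈ 2.74 μT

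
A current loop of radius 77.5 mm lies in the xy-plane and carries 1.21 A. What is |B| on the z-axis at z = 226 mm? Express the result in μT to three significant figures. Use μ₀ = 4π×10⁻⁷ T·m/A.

B ≈ 0.335 μT

On the axis of a circular loop, B = μ₀IR² / [2(R²+z²)^(3/2)].
R² + z² = (0.0775)² + (0.226)² = 0.05708 m², and (R²+z²)^(3/2) = 1.36×10⁻² m³.
B = (4π×10⁻⁷ × 1.21 × 0.006006) / (2 × 1.36×10⁻²) = 3.35×10⁻⁷ T.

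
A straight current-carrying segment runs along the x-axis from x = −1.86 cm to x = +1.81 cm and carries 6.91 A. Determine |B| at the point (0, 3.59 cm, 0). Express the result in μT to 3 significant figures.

B ≈ 17.5 μT

For a finite straight segment, B = (μ₀I/4πd)(sinθ₁ + sinθ₂), where θ₁, θ₂ are the angles from the perpendicular to each end.
The perpendicular distance is d = 0.0359 m; the end-offsets along the wire are a = 0.0186 m and b = 0.0181 m.
sinθ₁ = 0.0186/√(0.0186²+0.0359²) = 0.4600; sinθ₂ = 0.0181/√(0.0181²+0.0359²) = 0.4502.
B = (4π×10⁻⁷ × 6.91) / (4π × 0.0359) × (0.4600 + 0.4502) = 1.75×10⁻⁵ T.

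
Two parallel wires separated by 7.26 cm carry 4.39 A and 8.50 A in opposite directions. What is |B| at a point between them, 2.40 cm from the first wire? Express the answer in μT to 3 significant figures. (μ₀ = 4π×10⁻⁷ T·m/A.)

B ≈ 71.6 μT

Each long wire gives B = μ₀I/(2πd). Distances are d₁ = 0.024 m and d₂ = 0.0486 m.
B₁ = 3.66×10⁻⁵ T, B₂ = 3.50×10⁻⁵ T.
Between antiparallel currents both contributions point the same way, so they add. B = B₁ + B₂ = 3.66×10⁻⁵ + 3.50×10⁻⁵ = 7.16×10⁻⁵ T.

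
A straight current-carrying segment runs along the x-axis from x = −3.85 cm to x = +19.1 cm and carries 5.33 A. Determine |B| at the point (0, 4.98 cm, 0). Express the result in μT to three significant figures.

B ≈ 16.9 μT

For a finite straight segment, B = (μ₀I/4πd)(sinθ₁ + sinθ₂), where θ₁, θ₂ are the angles from the perpendicular to each end.
The perpendicular distance is d = 0.0498 m; the end-offsets along the wire are a = 0.0385 m and b = 0.191 m.
sinθ₁ = 0.0385/√(0.0385²+0.0498²) = 0.6116; sinθ₂ = 0.191/√(0.191²+0.0498²) = 0.9676.
B = (4π×10⁻⁷ × 5.33) / (4π × 0.0498) × (0.6116 + 0.9676) = 1.69×10⁻⁵ T.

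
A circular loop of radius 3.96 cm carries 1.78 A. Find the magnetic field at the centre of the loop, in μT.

At the centre of a circular loop the Biot–Savart law gives B = μ₀I/(2R).
B = (4π×10⁻⁷ × 1.78) / (2 × 0.0396) = 2.82×10⁻⁵ T.

B ≈ 28.2 μT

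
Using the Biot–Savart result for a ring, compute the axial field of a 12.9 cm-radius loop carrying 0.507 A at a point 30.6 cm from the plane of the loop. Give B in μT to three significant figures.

On the axis of a circular loop, B = μ₀IR² / [2(R²+z²)^(3/2)].
R² + z² = (0.129)² + (0.306)² = 0.1103 m², and (R²+z²)^(3/2) = 3.66×10⁻² m³.
B = (4π×10⁻⁷ × 0.507 × 0.01664) / (2 × 3.66×10⁻²) = 1.45×10⁻⁷ T.

B ≈ 0.145 μT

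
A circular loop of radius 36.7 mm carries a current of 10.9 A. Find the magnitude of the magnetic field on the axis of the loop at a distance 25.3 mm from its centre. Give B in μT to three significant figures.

B ≈ 104 μT

On the axis of a circular loop, B = μ₀IR² / [2(R²+z²)^(3/2)].
R² + z² = (0.0367)² + (0.0253)² = 0.001987 m², and (R²+z²)^(3/2) = 8.86×10⁻⁵ m³.
B = (4π×10⁻⁷ × 10.9 × 0.001347) / (2 × 8.86×10⁻⁵) = 1.04×10⁻⁴ T.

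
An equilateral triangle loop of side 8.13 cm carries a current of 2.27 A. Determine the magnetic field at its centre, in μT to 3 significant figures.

Each side is a finite straight segment at perpendicular distance d = a/(2 tan(π/3)) = 0.02347 m from the centre, with end-angles ±π/3.
One side contributes B₁ = (μ₀I/4πd)·2 sin(π/3) = 1.68×10⁻⁵ T.
All 3 sides add in the same direction: B = 3 × 1.68×10⁻⁵ = 5.03×10⁻⁵ T.

B ≈ 50.3 μT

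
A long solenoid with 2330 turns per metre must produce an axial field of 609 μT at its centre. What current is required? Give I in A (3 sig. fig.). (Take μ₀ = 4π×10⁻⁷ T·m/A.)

Inside a long solenoid B = μ₀nI with n = 2330 m⁻¹, so I = B/(μ₀n).
I = 6.09×10⁻⁴ / (4π×10⁻⁷ × 2330) = 0.208 A.

I ≈ 0.208 A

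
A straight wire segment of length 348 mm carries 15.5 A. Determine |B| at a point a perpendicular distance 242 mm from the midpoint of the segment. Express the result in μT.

B ≈ 7.48 μT

For a finite straight segment, B = (μ₀I/4πd)(sinθ₁ + sinθ₂), where θ₁, θ₂ are the angles from the perpendicular to each end.
The perpendicular from the point meets the wire at its midpoint, so each end is L/2 = 0.174 m away along the wire.
sinθ₁ = 0.174/√(0.174²+0.242²) = 0.5838; sinθ₂ = 0.174/√(0.174²+0.242²) = 0.5838.
B = (4π×10⁻⁷ × 15.5) / (4π × 0.242) × (0.5838 + 0.5838) = 7.48×10⁻⁶ T.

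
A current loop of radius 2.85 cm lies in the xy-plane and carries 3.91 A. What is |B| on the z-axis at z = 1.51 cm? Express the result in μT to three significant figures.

On the axis of a circular loop, B = μ₀IR² / [2(R²+z²)^(3/2)].
R² + z² = (0.0285)² + (0.0151)² = 0.00104 m², and (R²+z²)^(3/2) = 3.36×10⁻⁵ m³.
B = (4π×10⁻⁷ × 3.91 × 0.0008123) / (2 × 3.36×10⁻⁵) = 5.95×10⁻⁵ T.

B ≈ 59.5 μT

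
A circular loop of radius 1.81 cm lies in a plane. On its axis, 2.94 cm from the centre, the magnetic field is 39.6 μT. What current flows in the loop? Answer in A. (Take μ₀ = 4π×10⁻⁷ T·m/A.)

I ≈ 7.92 A

On the axis of a loop, B = μ₀IR²/[2(R²+z²)^(3/2)], so I = 2B(R²+z²)^(3/2)/(μ₀R²).
R² + z² = 0.0003276 + 0.0008644 = 0.001192 m²; raised to 3/2 gives 4.12×10⁻⁵ m³.
I = 2 × 3.96×10⁻⁵ × 4.12×10⁻⁵ / (1.26×10⁻⁶ × 0.0003276) = 7.92 A.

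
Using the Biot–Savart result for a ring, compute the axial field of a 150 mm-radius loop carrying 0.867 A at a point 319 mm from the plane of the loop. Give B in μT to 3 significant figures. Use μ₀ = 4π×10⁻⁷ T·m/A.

B ≈ 0.280 μT

On the axis of a circular loop, B = μ₀IR² / [2(R²+z²)^(3/2)].
R² + z² = (0.15)² + (0.319)² = 0.1243 m², and (R²+z²)^(3/2) = 4.38×10⁻² m³.
B = (4π×10⁻⁷ × 0.867 × 0.0225) / (2 × 4.38×10⁻²) = 2.80×10⁻⁷ T.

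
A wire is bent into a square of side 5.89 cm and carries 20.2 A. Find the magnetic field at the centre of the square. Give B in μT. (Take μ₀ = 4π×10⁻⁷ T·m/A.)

Each side is a finite straight segment at perpendicular distance d = a/(2 tan(π/4)) = 0.02945 m from the centre, with end-angles ±π/4.
One side contributes B₁ = (μ₀I/4πd)·2 sin(π/4) = 9.70×10⁻⁵ T.
All 4 sides add in the same direction: B = 4 × 9.70×10⁻⁵ = 3.88×10⁻⁴ T.

B ≈ 388 μT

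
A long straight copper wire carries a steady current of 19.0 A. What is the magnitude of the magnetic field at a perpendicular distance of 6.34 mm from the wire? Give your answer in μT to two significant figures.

For an infinitely long straight wire, B = μ₀I/(2πd).
B = (4π×10⁻⁷ × 19.0) / (2π × 0.00634) = 5.99×10⁻⁴ T.

B ≈ 600 μT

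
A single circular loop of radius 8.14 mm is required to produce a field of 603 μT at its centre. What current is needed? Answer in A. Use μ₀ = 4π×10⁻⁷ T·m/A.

I ≈ 7.81 A

At the centre of a circular loop B = μ₀I/(2R), so I = 2RB/μ₀.
With R = 0.00814 m, I = 2 × 0.00814 × 6.03×10⁻⁴ / (4π×10⁻⁷) = 7.81 A.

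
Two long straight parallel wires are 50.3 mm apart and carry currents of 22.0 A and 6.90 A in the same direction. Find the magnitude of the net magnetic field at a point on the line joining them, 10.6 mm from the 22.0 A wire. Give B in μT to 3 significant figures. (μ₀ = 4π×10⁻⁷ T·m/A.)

B ≈ 380 μT

Each long wire gives B = μ₀I/(2πd). Distances are d₁ = 0.0106 m and d₂ = 0.0397 m.
B₁ = 4.15×10⁻⁴ T, B₂ = 3.48×10⁻⁵ T.
Between parallel currents the two contributions point in opposite directions, so they subtract. B = |B₁ − B₂| = |4.15×10⁻⁴ − 3.48×10⁻⁵| = 3.80×10⁻⁴ T.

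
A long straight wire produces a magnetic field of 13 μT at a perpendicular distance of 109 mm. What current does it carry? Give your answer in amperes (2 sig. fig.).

I ≈ 7.1 A

For a long straight wire B = μ₀I/(2πd), so I = 2πdB/μ₀.
I = 2π × 0.109 × 1.30×10⁻⁵ / (4π×10⁻⁷) = 7.08 A.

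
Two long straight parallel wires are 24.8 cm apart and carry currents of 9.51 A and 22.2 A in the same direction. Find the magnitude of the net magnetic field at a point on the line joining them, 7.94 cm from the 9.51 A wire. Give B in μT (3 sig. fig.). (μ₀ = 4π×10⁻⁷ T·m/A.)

Each long wire gives B = μ₀I/(2πd). Distances are d₁ = 0.0794 m and d₂ = 0.1686 m.
B₁ = 2.40×10⁻⁵ T, B₂ = 2.63×10⁻⁵ T.
Between parallel currents the two contributions point in opposite directions, so they subtract. B = |B₁ − B₂| = |2.40×10⁻⁵ − 2.63×10⁻⁵| = 2.38×10⁻⁶ T.

B ≈ 2.38 μT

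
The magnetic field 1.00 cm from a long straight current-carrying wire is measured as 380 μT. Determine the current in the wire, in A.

For a long straight wire B = μ₀I/(2πd), so I = 2πdB/μ₀.
I = 2π × 0.01 × 3.80×10⁻⁴ / (4π×10⁻⁷) = 19.0 A.

I ≈ 19.0 A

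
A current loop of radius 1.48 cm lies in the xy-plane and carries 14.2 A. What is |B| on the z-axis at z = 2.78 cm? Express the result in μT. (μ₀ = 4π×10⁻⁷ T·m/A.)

On the axis of a circular loop, B = μ₀IR² / [2(R²+z²)^(3/2)].
R² + z² = (0.0148)² + (0.0278)² = 0.0009919 m², and (R²+z²)^(3/2) = 3.12×10⁻⁵ m³.
B = (4π×10⁻⁷ × 14.2 × 0.000219) / (2 × 3.12×10⁻⁵) = 6.26×10⁻⁵ T.

B ≈ 62.6 μT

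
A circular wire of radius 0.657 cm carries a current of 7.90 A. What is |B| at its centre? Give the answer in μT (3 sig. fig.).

B ≈ 756 μT

At the centre of a circular loop the Biot–Savart law gives B = μ₀I/(2R).
B = (4π×10⁻⁷ × 7.90) / (2 × 0.00657) = 7.56×10⁻⁴ T.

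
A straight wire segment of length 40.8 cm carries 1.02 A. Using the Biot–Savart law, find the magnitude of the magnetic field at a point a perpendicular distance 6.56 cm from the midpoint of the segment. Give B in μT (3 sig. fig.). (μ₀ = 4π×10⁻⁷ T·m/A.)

For a finite straight segment, B = (μ₀I/4πd)(sinθ₁ + sinθ₂), where θ₁, θ₂ are the angles from the perpendicular to each end.
The perpendicular from the point meets the wire at its midpoint, so each end is L/2 = 0.204 m away along the wire.
sinθ₁ = 0.204/√(0.204²+0.0656²) = 0.9520; sinθ₂ = 0.204/√(0.204²+0.0656²) = 0.9520.
B = (4π×10⁻⁷ × 1.02) / (4π × 0.0656) × (0.9520 + 0.9520) = 2.96×10⁻⁶ T.

B ≈ 2.96 μT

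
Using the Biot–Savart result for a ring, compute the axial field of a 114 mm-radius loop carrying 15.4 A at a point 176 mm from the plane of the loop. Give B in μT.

B ≈ 13.6 μT

On the axis of a circular loop, B = μ₀IR² / [2(R²+z²)^(3/2)].
R² + z² = (0.114)² + (0.176)² = 0.04397 m², and (R²+z²)^(3/2) = 9.22×10⁻³ m³.
B = (4π×10⁻⁷ × 15.4 × 0.013) / (2 × 9.22×10⁻³) = 1.36×10⁻⁵ T.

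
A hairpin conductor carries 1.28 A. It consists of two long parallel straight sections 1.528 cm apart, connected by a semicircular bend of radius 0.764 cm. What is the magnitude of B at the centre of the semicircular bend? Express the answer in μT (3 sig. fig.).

B ≈ 86.1 μT

The semicircular arc contributes B_arc = μ₀I·π/(4πR) = μ₀I/(4R) = 5.26×10⁻⁵ T.
Each semi-infinite lead is at perpendicular distance R = 0.00764 m from the centre, with the perpendicular foot at its near end, so it contributes μ₀I/(4πR); both point the same way, together 3.35×10⁻⁵ T.
Arc and leads all point the same direction: B = 5.26×10⁻⁵ + 3.35×10⁻⁵ = 8.61×10⁻⁵ T.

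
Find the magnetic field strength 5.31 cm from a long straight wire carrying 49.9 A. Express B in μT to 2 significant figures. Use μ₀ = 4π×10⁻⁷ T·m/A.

For an infinitely long straight wire, B = μ₀I/(2πd).
B = (4π×10⁻⁷ × 49.9) / (2π × 0.0531) = 1.88×10⁻⁴ T.

B ≈ 190 μT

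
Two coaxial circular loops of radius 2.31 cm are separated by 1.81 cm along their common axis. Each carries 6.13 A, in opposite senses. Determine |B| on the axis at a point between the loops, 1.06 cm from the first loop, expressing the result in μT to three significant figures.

Each loop contributes B = μ₀IR²/[2(R²+z²)^(3/2)] on the axis, with z measured from that loop.
Loop 1 (z = 0.0106 m): B₁ = 1.25×10⁻⁴ T. Loop 2 (z = 0.0075 m): B₂ = 1.43×10⁻⁴ T.
The fields oppose: B = |B₁ − B₂| = 1.83×10⁻⁵ T.

B ≈ 18.3 μT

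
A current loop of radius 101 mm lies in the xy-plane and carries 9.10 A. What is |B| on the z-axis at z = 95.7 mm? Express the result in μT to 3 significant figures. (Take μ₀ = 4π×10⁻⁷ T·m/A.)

On the axis of a circular loop, B = μ₀IR² / [2(R²+z²)^(3/2)].
R² + z² = (0.101)² + (0.0957)² = 0.01936 m², and (R²+z²)^(3/2) = 2.69×10⁻³ m³.
B = (4π×10⁻⁷ × 9.10 × 0.0102) / (2 × 2.69×10⁻³) = 2.17×10⁻⁵ T.

B ≈ 21.7 μT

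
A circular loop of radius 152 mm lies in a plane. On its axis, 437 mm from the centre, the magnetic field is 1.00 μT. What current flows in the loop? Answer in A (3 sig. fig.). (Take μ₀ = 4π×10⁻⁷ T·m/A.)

On the axis of a loop, B = μ₀IR²/[2(R²+z²)^(3/2)], so I = 2B(R²+z²)^(3/2)/(μ₀R²).
R² + z² = 0.0231 + 0.191 = 0.2141 m²; raised to 3/2 gives 9.90×10⁻² m³.
I = 2 × 1.00×10⁻⁶ × 9.90×10⁻² / (1.26×10⁻⁶ × 0.0231) = 6.82 A.

I ≈ 6.82 A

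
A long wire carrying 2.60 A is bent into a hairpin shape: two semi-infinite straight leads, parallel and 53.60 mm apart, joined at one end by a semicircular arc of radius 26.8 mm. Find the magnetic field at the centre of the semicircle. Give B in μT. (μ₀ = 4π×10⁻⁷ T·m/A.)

B ≈ 49.9 μT

The semicircular arc contributes B_arc = μ₀I·π/(4πR) = μ₀I/(4R) = 3.05×10⁻⁵ T.
Each semi-infinite lead is at perpendicular distance R = 0.0268 m from the centre, with the perpendicular foot at its near end, so it contributes μ₀I/(4πR); both point the same way, together 1.94×10⁻⁵ T.
Arc and leads all point the same direction: B = 3.05×10⁻⁵ + 1.94×10⁻⁵ = 4.99×10⁻⁵ T.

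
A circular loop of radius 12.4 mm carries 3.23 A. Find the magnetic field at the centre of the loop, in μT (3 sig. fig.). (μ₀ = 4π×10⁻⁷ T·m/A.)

At the centre of a circular loop the Biot–Savart law gives B = μ₀I/(2R).
B = (4π×10⁻⁷ × 3.23) / (2 × 0.0124) = 1.64×10⁻⁴ T.

B ≈ 164 μT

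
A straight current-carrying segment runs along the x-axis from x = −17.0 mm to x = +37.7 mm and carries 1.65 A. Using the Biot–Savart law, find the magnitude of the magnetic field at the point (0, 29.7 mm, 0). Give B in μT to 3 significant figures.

For a finite straight segment, B = (μ₀I/4πd)(sinθ₁ + sinθ₂), where θ₁, θ₂ are the angles from the perpendicular to each end.
The perpendicular distance is d = 0.0297 m; the end-offsets along the wire are a = 0.017 m and b = 0.0377 m.
sinθ₁ = 0.017/√(0.017²+0.0297²) = 0.4968; sinθ₂ = 0.0377/√(0.0377²+0.0297²) = 0.7855.
B = (4π×10⁻⁷ × 1.65) / (4π × 0.0297) × (0.4968 + 0.7855) = 7.12×10⁻⁶ T.

B ≈ 7.12 μT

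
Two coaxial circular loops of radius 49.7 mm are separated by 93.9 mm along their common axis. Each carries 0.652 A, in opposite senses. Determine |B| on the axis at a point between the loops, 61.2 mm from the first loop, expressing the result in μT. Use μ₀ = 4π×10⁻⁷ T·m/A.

Each loop contributes B = μ₀IR²/[2(R²+z²)^(3/2)] on the axis, with z measured from that loop.
Loop 1 (z = 0.0612 m): B₁ = 2.07×10⁻⁶ T. Loop 2 (z = 0.0327 m): B₂ = 4.81×10⁻⁶ T.
The fields oppose: B = |B₁ − B₂| = 2.74×10⁻⁶ T.

B ≈ 2.74 μT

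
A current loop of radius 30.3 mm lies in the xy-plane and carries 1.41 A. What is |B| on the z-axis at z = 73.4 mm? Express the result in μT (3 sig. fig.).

B ≈ 1.62 μT

On the axis of a circular loop, B = μ₀IR² / [2(R²+z²)^(3/2)].
R² + z² = (0.0303)² + (0.0734)² = 0.006306 m², and (R²+z²)^(3/2) = 5.01×10⁻⁴ m³.
B = (4π×10⁻⁷ × 1.41 × 0.0009181) / (2 × 5.01×10⁻⁴) = 1.62×10⁻⁶ T.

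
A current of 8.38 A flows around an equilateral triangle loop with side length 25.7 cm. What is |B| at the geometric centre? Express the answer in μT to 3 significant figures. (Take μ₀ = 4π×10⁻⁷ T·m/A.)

B ≈ 58.7 μT

Each side is a finite straight segment at perpendicular distance d = a/(2 tan(π/3)) = 0.07419 m from the centre, with end-angles ±π/3.
One side contributes B₁ = (μ₀I/4πd)·2 sin(π/3) = 1.96×10⁻⁵ T.
All 3 sides add in the same direction: B = 3 × 1.96×10⁻⁵ = 5.87×10⁻⁵ T.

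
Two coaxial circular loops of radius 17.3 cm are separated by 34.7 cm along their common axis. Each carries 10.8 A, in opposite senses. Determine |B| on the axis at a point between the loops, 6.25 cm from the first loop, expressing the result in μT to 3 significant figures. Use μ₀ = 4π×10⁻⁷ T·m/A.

B ≈ 27.1 μT

Each loop contributes B = μ₀IR²/[2(R²+z²)^(3/2)] on the axis, with z measured from that loop.
Loop 1 (z = 0.0625 m): B₁ = 3.26×10⁻⁵ T. Loop 2 (z = 0.2845 m): B₂ = 5.50×10⁻⁶ T.
The fields oppose: B = |B₁ − B₂| = 2.71×10⁻⁵ T.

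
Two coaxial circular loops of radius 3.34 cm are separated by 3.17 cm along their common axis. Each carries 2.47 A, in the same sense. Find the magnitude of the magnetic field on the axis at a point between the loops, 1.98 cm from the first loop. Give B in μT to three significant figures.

B ≈ 68.4 μT

Each loop contributes B = μ₀IR²/[2(R²+z²)^(3/2)] on the axis, with z measured from that loop.
Loop 1 (z = 0.0198 m): B₁ = 2.96×10⁻⁵ T. Loop 2 (z = 0.0119 m): B₂ = 3.88×10⁻⁵ T.
The fields add: B = B₁ + B₂ = 6.84×10⁻⁵ T.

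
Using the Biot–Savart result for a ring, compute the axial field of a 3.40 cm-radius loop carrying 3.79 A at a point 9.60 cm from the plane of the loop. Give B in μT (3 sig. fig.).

On the axis of a circular loop, B = μ₀IR² / [2(R²+z²)^(3/2)].
R² + z² = (0.034)² + (0.096)² = 0.01037 m², and (R²+z²)^(3/2) = 1.06×10⁻³ m³.
B = (4π×10⁻⁷ × 3.79 × 0.001156) / (2 × 1.06×10⁻³) = 2.61×10⁻⁶ T.

B ≈ 2.61 μT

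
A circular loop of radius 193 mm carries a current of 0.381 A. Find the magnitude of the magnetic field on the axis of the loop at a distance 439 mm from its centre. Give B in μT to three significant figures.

B ≈ 0.0809 μT

On the axis of a circular loop, B = μ₀IR² / [2(R²+z²)^(3/2)].
R² + z² = (0.193)² + (0.439)² = 0.23 m², and (R²+z²)^(3/2) = 0.110 m³.
B = (4π×10⁻⁷ × 0.381 × 0.03725) / (2 × 0.110) = 8.09×10⁻⁸ T.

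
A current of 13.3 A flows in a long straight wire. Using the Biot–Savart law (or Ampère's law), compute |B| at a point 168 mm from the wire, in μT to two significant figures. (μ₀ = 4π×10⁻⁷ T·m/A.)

For an infinitely long straight wire, B = μ₀I/(2πd).
B = (4π×10⁻⁷ × 13.3) / (2π × 0.168) = 1.58×10⁻⁵ T.

B ≈ 16 μT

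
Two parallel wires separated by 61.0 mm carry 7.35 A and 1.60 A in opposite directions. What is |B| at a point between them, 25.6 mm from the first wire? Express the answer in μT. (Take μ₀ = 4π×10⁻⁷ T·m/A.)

Each long wire gives B = μ₀I/(2πd). Distances are d₁ = 0.0256 m and d₂ = 0.0354 m.
B₁ = 5.74×10⁻⁵ T, B₂ = 9.04×10⁻⁶ T.
Between antiparallel currents both contributions point the same way, so they add. B = B₁ + B₂ = 5.74×10⁻⁵ + 9.04×10⁻⁶ = 6.65×10⁻⁵ T.

B ≈ 66.5 μT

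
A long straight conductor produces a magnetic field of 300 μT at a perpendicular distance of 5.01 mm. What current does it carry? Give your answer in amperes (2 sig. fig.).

I ≈ 7.5 A

For a long straight wire B = μ₀I/(2πd), so I = 2πdB/μ₀.
I = 2π × 0.00501 × 3.00×10⁻⁴ / (4π×10⁻⁷) = 7.51 A.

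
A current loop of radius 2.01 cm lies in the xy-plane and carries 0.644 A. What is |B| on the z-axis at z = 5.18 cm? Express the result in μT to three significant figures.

On the axis of a circular loop, B = μ₀IR² / [2(R²+z²)^(3/2)].
R² + z² = (0.0201)² + (0.0518)² = 0.003087 m², and (R²+z²)^(3/2) = 1.72×10⁻⁴ m³.
B = (4π×10⁻⁷ × 0.644 × 0.000404) / (2 × 1.72×10⁻⁴) = 9.53×10⁻⁷ T.

B ≈ 0.953 μT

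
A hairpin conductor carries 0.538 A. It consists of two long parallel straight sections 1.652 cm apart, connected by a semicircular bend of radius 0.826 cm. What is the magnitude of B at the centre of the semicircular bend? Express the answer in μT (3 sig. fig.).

B ≈ 33.5 μT

The semicircular arc contributes B_arc = μ₀I·π/(4πR) = μ₀I/(4R) = 2.05×10⁻⁵ T.
Each semi-infinite lead is at perpendicular distance R = 0.00826 m from the centre, with the perpendicular foot at its near end, so it contributes μ₀I/(4πR); both point the same way, together 1.30×10⁻⁵ T.
Arc and leads all point the same direction: B = 2.05×10⁻⁵ + 1.30×10⁻⁵ = 3.35×10⁻⁵ T.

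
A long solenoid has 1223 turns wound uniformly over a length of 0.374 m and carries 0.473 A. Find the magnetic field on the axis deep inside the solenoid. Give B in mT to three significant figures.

B ≈ 1.94 mT

Inside a long solenoid, B = μ₀nI with n = 3270 turns/m.
B = 4π×10⁻⁷ × 3270 × 0.473 = 1.94×10⁻³ T.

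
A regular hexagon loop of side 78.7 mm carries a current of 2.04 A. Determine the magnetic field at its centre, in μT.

Each side is a finite straight segment at perpendicular distance d = a/(2 tan(π/6)) = 0.06816 m from the centre, with end-angles ±π/6.
One side contributes B₁ = (μ₀I/4πd)·2 sin(π/6) = 2.99×10⁻⁶ T.
All 6 sides add in the same direction: B = 6 × 2.99×10⁻⁶ = 1.80×10⁻⁵ T.

B ≈ 18.0 μT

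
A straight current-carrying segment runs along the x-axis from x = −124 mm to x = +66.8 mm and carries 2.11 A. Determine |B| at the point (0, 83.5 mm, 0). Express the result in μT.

For a finite straight segment, B = (μ₀I/4πd)(sinθ₁ + sinθ₂), where θ₁, θ₂ are the angles from the perpendicular to each end.
The perpendicular distance is d = 0.0835 m; the end-offsets along the wire are a = 0.124 m and b = 0.0668 m.
sinθ₁ = 0.124/√(0.124²+0.0835²) = 0.8295; sinθ₂ = 0.0668/√(0.0668²+0.0835²) = 0.6247.
B = (4π×10⁻⁷ × 2.11) / (4π × 0.0835) × (0.8295 + 0.6247) = 3.67×10⁻⁶ T.

B ≈ 3.67 μT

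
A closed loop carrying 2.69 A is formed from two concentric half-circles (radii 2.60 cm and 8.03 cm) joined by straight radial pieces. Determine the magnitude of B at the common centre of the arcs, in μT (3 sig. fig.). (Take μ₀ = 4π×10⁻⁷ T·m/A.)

The radial connectors point toward the centre, so dl × r̂ = 0 and they contribute nothing.
Each semicircle gives μ₀I/(4R): inner arc 3.25×10⁻⁵ T, outer arc 1.05×10⁻⁵ T.
The two arcs carry current in opposite angular senses, so their fields oppose: B = |3.25×10⁻⁵ − 1.05×10⁻⁵| = 2.20×10⁻⁵ T.

B ≈ 22.0 μT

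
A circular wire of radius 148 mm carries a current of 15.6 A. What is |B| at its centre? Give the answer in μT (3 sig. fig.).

B ≈ 66.2 μT

At the centre of a circular loop the Biot–Savart law gives B = μ₀I/(2R).
B = (4π×10⁻⁷ × 15.6) / (2 × 0.148) = 6.62×10⁻⁵ T.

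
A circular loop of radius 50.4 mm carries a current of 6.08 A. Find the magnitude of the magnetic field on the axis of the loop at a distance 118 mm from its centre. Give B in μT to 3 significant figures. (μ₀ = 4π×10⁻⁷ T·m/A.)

B ≈ 4.59 μT

On the axis of a circular loop, B = μ₀IR² / [2(R²+z²)^(3/2)].
R² + z² = (0.0504)² + (0.118)² = 0.01646 m², and (R²+z²)^(3/2) = 2.11×10⁻³ m³.
B = (4π×10⁻⁷ × 6.08 × 0.00254) / (2 × 2.11×10⁻³) = 4.59×10⁻⁶ T.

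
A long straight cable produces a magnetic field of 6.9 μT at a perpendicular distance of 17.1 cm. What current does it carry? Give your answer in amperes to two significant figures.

For a long straight wire B = μ₀I/(2πd), so I = 2πdB/μ₀.
I = 2π × 0.171 × 6.90×10⁻⁶ / (4π×10⁻⁷) = 5.90 A.

I ≈ 5.9 A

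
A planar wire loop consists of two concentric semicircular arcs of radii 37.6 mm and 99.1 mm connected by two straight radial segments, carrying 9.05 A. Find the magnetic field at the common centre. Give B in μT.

The radial connectors point toward the centre, so dl × r̂ = 0 and they contribute nothing.
Each semicircle gives μ₀I/(4R): inner arc 7.56×10⁻⁵ T, outer arc 2.87×10⁻⁵ T.
The two arcs carry current in opposite angular senses, so their fields oppose: B = |7.56×10⁻⁵ − 2.87×10⁻⁵| = 4.69×10⁻⁵ T.

B ≈ 46.9 μT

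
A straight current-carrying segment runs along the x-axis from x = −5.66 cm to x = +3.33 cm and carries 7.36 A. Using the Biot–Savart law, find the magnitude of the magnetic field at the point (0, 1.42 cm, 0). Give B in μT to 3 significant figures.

B ≈ 98.0 μT

For a finite straight segment, B = (μ₀I/4πd)(sinθ₁ + sinθ₂), where θ₁, θ₂ are the angles from the perpendicular to each end.
The perpendicular distance is d = 0.0142 m; the end-offsets along the wire are a = 0.0566 m and b = 0.0333 m.
sinθ₁ = 0.0566/√(0.0566²+0.0142²) = 0.9699; sinθ₂ = 0.0333/√(0.0333²+0.0142²) = 0.9199.
B = (4π×10⁻⁷ × 7.36) / (4π × 0.0142) × (0.9699 + 0.9199) = 9.80×10⁻⁵ T.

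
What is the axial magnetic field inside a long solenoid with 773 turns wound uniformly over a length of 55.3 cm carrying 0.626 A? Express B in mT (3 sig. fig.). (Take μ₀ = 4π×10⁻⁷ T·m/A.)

Inside a long solenoid, B = μ₀nI with n = 1398 turns/m.
B = 4π×10⁻⁷ × 1398 × 0.626 = 1.10×10⁻³ T.

B ≈ 1.10 mT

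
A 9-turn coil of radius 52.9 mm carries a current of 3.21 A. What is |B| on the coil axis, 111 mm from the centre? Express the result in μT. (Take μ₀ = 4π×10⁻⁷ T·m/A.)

B ≈ 27.3 μT

For an N-turn flat coil, B = Nμ₀IR²/[2(R²+z²)^(3/2)] with R = 0.0529 m, z = 0.111 m.
B = 9 × 3.04×10⁻⁶ T = 2.73×10⁻⁵ T.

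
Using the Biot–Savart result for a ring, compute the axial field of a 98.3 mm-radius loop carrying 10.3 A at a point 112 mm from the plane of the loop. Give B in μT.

B ≈ 18.9 μT

On the axis of a circular loop, B = μ₀IR² / [2(R²+z²)^(3/2)].
R² + z² = (0.0983)² + (0.112)² = 0.02221 m², and (R²+z²)^(3/2) = 3.31×10⁻³ m³.
B = (4π×10⁻⁷ × 10.3 × 0.009663) / (2 × 3.31×10⁻³) = 1.89×10⁻⁵ T.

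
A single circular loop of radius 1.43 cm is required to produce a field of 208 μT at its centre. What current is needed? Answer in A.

At the centre of a circular loop B = μ₀I/(2R), so I = 2RB/μ₀.
With R = 0.0143 m, I = 2 × 0.0143 × 2.08×10⁻⁴ / (4π×10⁻⁷) = 4.73 A.

I ≈ 4.73 A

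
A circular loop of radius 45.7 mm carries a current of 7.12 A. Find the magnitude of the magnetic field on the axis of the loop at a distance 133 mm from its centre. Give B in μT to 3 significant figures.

On the axis of a circular loop, B = μ₀IR² / [2(R²+z²)^(3/2)].
R² + z² = (0.0457)² + (0.133)² = 0.01978 m², and (R²+z²)^(3/2) = 2.78×10⁻³ m³.
B = (4π×10⁻⁷ × 7.12 × 0.002088) / (2 × 2.78×10⁻³) = 3.36×10⁻⁶ T.

B ≈ 3.36 μT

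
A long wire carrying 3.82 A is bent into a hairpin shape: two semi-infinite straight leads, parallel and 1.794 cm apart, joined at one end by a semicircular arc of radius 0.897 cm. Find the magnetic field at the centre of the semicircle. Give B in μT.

B ≈ 219 μT

The semicircular arc contributes B_arc = μ₀I·π/(4πR) = μ₀I/(4R) = 1.34×10⁻⁴ T.
Each semi-infinite lead is at perpendicular distance R = 0.00897 m from the centre, with the perpendicular foot at its near end, so it contributes μ₀I/(4πR); both point the same way, together 8.52×10⁻⁵ T.
Arc and leads all point the same direction: B = 1.34×10⁻⁴ + 8.52×10⁻⁵ = 2.19×10⁻⁴ T.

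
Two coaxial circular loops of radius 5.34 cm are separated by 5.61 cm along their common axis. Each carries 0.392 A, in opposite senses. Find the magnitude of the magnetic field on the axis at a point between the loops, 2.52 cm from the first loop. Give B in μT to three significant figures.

B ≈ 0.421 μT

Each loop contributes B = μ₀IR²/[2(R²+z²)^(3/2)] on the axis, with z measured from that loop.
Loop 1 (z = 0.0252 m): B₁ = 3.41×10⁻⁶ T. Loop 2 (z = 0.0309 m): B₂ = 2.99×10⁻⁶ T.
The fields oppose: B = |B₁ − B₂| = 4.21×10⁻⁷ T.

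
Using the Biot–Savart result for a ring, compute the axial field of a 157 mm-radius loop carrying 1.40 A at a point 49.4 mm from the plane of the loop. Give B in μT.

On the axis of a circular loop, B = μ₀IR² / [2(R²+z²)^(3/2)].
R² + z² = (0.157)² + (0.0494)² = 0.02709 m², and (R²+z²)^(3/2) = 4.46×10⁻³ m³.
B = (4π×10⁻⁷ × 1.40 × 0.02465) / (2 × 4.46×10⁻³) = 4.86×10⁻⁶ T.

B ≈ 4.86 μT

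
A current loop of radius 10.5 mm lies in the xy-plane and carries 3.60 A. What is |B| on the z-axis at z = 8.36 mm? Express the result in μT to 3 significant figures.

On the axis of a circular loop, B = μ₀IR² / [2(R²+z²)^(3/2)].
R² + z² = (0.0105)² + (0.00836)² = 0.0001801 m², and (R²+z²)^(3/2) = 2.42×10⁻⁶ m³.
B = (4π×10⁻⁷ × 3.60 × 0.0001103) / (2 × 2.42×10⁻⁶) = 1.03×10⁻⁴ T.

B ≈ 103 μT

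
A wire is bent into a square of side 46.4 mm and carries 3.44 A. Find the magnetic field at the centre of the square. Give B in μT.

Each side is a finite straight segment at perpendicular distance d = a/(2 tan(π/4)) = 0.0232 m from the centre, with end-angles ±π/4.
One side contributes B₁ = (μ₀I/4πd)·2 sin(π/4) = 2.10×10⁻⁵ T.
All 4 sides add in the same direction: B = 4 × 2.10×10⁻⁵ = 8.39×10⁻⁵ T.

B ≈ 83.9 μT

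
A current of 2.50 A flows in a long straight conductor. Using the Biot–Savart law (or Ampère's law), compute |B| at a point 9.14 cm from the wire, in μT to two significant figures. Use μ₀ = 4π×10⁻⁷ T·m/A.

For an infinitely long straight wire, B = μ₀I/(2πd).
B = (4π×10⁻⁷ × 2.50) / (2π × 0.0914) = 5.47×10⁻⁶ T.

B ≈ 5.5 μT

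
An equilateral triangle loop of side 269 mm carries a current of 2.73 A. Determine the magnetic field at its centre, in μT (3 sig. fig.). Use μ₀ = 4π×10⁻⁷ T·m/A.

Each side is a finite straight segment at perpendicular distance d = a/(2 tan(π/3)) = 0.07765 m from the centre, with end-angles ±π/3.
One side contributes B₁ = (μ₀I/4πd)·2 sin(π/3) = 6.09×10⁻⁶ T.
All 3 sides add in the same direction: B = 3 × 6.09×10⁻⁶ = 1.83×10⁻⁵ T.

B ≈ 18.3 μT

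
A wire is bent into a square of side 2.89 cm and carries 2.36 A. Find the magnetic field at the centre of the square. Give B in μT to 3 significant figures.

B ≈ 92.4 μT

Each side is a finite straight segment at perpendicular distance d = a/(2 tan(π/4)) = 0.01445 m from the centre, with end-angles ±π/4.
One side contributes B₁ = (μ₀I/4πd)·2 sin(π/4) = 2.31×10⁻⁵ T.
All 4 sides add in the same direction: B = 4 × 2.31×10⁻⁵ = 9.24×10⁻⁵ T.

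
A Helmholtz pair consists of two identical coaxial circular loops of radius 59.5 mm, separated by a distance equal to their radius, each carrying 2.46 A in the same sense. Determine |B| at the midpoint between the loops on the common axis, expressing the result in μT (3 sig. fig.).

Each loop contributes B = μ₀IR²/[2(R²+z²)^(3/2)] on the axis, with z measured from that loop.
Loop 1 (z = 0.02975 m): B₁ = 1.86×10⁻⁵ T. Loop 2 (z = 0.02975 m): B₂ = 1.86×10⁻⁵ T.
The fields add: B = B₁ + B₂ = 3.72×10⁻⁵ T.

B ≈ 37.2 μT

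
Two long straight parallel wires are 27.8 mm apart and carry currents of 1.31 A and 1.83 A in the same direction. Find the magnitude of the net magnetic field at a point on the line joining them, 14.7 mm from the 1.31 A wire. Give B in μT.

B ≈ 10.1 μT

Each long wire gives B = μ₀I/(2πd). Distances are d₁ = 0.0147 m and d₂ = 0.0131 m.
B₁ = 1.78×10⁻⁵ T, B₂ = 2.79×10⁻⁵ T.
Between parallel currents the two contributions point in opposite directions, so they subtract. B = |B₁ − B₂| = |1.78×10⁻⁵ − 2.79×10⁻⁵| = 1.01×10⁻⁵ T.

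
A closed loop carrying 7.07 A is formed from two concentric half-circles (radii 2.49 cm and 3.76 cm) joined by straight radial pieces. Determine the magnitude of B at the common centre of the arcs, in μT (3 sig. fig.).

B ≈ 30.1 μT

The radial connectors point toward the centre, so dl × r̂ = 0 and they contribute nothing.
Each semicircle gives μ₀I/(4R): inner arc 8.92×10⁻⁵ T, outer arc 5.91×10⁻⁵ T.
The two arcs carry current in opposite angular senses, so their fields oppose: B = |8.92×10⁻⁵ − 5.91×10⁻⁵| = 3.01×10⁻⁵ T.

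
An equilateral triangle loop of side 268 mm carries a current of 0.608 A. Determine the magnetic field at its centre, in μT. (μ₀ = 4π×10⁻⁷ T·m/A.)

Each side is a finite straight segment at perpendicular distance d = a/(2 tan(π/3)) = 0.07736 m from the centre, with end-angles ±π/3.
One side contributes B₁ = (μ₀I/4πd)·2 sin(π/3) = 1.36×10⁻⁶ T.
All 3 sides add in the same direction: B = 3 × 1.36×10⁻⁶ = 4.08×10⁻⁶ T.

B ≈ 4.08 μT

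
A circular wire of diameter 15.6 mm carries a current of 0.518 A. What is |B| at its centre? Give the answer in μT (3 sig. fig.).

At the centre of a circular loop the Biot–Savart law gives B = μ₀I/(2R) (so R = 0.0078 m).
B = (4π×10⁻⁷ × 0.518) / (2 × 0.0078) = 4.17×10⁻⁵ T.

B ≈ 41.7 μT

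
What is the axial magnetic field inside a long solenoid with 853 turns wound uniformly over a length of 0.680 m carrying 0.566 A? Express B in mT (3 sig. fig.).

B ≈ 0.892 mT

Inside a long solenoid, B = μ₀nI with n = 1254 turns/m.
B = 4π×10⁻⁷ × 1254 × 0.566 = 8.92×10⁻⁴ T.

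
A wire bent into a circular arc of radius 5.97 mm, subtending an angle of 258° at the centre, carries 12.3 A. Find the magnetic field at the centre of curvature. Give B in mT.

B ≈ 0.928 mT

The Biot–Savart field of a circular arc at its centre is B = μ₀Iφ/(4πR), with φ = 4.503 rad.
B = (4π×10⁻⁷ × 12.3 × 4.503) / (4π × 0.00597) = 9.28×10⁻⁴ T.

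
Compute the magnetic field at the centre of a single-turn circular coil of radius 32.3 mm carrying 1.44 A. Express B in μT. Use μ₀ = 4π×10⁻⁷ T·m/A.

At the centre of a circular loop the Biot–Savart law gives B = μ₀I/(2R).
B = (4π×10⁻⁷ × 1.44) / (2 × 0.0323) = 2.80×10⁻⁵ T.

B ≈ 28.0 μT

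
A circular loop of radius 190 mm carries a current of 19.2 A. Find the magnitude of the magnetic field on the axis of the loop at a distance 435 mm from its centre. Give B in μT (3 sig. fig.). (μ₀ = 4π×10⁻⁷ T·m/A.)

B ≈ 4.07 μT

On the axis of a circular loop, B = μ₀IR² / [2(R²+z²)^(3/2)].
R² + z² = (0.19)² + (0.435)² = 0.2253 m², and (R²+z²)^(3/2) = 0.107 m³.
B = (4π×10⁻⁷ × 19.2 × 0.0361) / (2 × 0.107) = 4.07×10⁻⁶ T.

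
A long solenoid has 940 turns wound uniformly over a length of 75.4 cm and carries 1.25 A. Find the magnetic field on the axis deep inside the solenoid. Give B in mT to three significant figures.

Inside a long solenoid, B = μ₀nI with n = 1247 turns/m.
B = 4π×10⁻⁷ × 1247 × 1.25 = 1.96×10⁻³ T.

B ≈ 1.96 mT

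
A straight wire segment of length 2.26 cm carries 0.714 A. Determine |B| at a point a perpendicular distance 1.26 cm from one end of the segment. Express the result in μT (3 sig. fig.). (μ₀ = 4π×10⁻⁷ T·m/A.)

B ≈ 4.95 μT

For a finite straight segment, B = (μ₀I/4πd)(sinθ₁ + sinθ₂), where θ₁, θ₂ are the angles from the perpendicular to each end.
The perpendicular foot is at one end, so the two end-offsets along the wire are 0 and L = 0.0226 m.
sinθ₁ = 0/√(0²+0.0126²) = 0.0000; sinθ₂ = 0.0226/√(0.0226²+0.0126²) = 0.8734.
B = (4π×10⁻⁷ × 0.714) / (4π × 0.0126) × (0.0000 + 0.8734) = 4.95×10⁻⁶ T.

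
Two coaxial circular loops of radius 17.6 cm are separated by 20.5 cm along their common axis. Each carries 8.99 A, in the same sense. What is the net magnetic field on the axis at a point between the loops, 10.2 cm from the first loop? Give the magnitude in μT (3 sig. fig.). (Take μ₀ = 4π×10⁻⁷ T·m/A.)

Each loop contributes B = μ₀IR²/[2(R²+z²)^(3/2)] on the axis, with z measured from that loop.
Loop 1 (z = 0.102 m): B₁ = 2.08×10⁻⁵ T. Loop 2 (z = 0.103 m): B₂ = 2.06×10⁻⁵ T.
The fields add: B = B₁ + B₂ = 4.14×10⁻⁵ T.

B ≈ 41.4 μT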